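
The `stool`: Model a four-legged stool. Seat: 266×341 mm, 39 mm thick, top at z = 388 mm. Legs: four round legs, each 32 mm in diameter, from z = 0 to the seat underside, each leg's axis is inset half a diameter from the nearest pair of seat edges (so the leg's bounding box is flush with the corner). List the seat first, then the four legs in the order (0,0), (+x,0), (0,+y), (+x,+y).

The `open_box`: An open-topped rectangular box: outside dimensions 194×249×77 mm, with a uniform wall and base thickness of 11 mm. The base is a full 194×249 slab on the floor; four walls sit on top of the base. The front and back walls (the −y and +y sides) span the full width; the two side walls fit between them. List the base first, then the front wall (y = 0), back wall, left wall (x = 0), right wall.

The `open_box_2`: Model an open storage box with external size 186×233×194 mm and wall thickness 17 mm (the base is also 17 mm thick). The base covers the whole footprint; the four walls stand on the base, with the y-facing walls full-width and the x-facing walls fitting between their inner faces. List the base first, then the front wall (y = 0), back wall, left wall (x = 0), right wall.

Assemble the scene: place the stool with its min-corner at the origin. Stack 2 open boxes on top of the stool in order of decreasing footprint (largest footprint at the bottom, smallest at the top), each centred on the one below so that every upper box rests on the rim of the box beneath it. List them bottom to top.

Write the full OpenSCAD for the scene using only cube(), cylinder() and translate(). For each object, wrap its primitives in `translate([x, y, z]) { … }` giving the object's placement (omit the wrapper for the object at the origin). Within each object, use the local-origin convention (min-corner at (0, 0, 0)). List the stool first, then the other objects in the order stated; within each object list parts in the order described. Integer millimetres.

translate([0, 0, 349]) cube([266, 341, 39]);
translate([16, 16, 0]) cylinder(h = 349, r = 16);
translate([250, 16, 0]) cylinder(h = 349, r = 16);
translate([16, 325, 0]) cylinder(h = 349, r = 16);
translate([250, 325, 0]) cylinder(h = 349, r = 16);
translate([36, 46, 388]) {
  cube([194, 249, 11]);
  translate([0, 0, 11]) cube([194, 11, 66]);
  translate([0, 238, 11]) cube([194, 11, 66]);
  translate([0, 11, 11]) cube([11, 227, 66]);
  translate([183, 11, 11]) cube([11, 227, 66]);
}
translate([40, 54, 465]) {
  cube([186, 233, 17]);
  translate([0, 0, 17]) cube([186, 17, 177]);
  translate([0, 216, 17]) cube([186, 17, 177]);
  translate([0, 17, 17]) cube([17, 199, 177]);
  translate([169, 17, 17]) cube([17, 199, 177]);
}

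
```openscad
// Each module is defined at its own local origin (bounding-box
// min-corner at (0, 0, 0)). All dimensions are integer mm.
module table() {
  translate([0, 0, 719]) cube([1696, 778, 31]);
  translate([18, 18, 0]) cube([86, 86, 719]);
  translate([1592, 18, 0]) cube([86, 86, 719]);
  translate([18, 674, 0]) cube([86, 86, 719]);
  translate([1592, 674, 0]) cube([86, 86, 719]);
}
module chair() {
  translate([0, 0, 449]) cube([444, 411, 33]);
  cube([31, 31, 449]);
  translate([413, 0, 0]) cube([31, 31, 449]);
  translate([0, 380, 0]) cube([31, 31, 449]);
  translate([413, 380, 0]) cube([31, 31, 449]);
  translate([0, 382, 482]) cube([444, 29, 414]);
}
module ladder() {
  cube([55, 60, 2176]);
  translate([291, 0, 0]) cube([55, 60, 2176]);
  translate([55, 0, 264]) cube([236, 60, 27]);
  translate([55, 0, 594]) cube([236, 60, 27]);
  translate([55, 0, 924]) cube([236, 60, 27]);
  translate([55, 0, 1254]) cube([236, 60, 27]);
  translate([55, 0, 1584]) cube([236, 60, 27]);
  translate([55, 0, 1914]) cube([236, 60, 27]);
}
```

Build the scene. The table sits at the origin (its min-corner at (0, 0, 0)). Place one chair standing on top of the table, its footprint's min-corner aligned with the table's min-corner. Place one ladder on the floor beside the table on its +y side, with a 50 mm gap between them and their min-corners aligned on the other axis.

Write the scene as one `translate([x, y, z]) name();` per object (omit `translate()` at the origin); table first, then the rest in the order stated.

table();
translate([0, 0, 750]) chair();
translate([0, 828, 0]) ladder();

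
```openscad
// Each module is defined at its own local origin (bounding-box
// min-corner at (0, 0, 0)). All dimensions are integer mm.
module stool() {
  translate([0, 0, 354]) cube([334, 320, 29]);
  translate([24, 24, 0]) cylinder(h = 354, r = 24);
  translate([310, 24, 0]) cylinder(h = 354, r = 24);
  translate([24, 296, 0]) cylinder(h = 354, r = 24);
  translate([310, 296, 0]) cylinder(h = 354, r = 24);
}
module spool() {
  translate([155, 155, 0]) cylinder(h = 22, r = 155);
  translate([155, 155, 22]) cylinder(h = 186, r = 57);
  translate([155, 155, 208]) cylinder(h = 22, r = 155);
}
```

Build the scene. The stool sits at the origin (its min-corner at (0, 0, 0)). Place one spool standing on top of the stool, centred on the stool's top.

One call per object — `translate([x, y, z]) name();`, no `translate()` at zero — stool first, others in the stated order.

stool();
translate([12, 5, 383]) spool();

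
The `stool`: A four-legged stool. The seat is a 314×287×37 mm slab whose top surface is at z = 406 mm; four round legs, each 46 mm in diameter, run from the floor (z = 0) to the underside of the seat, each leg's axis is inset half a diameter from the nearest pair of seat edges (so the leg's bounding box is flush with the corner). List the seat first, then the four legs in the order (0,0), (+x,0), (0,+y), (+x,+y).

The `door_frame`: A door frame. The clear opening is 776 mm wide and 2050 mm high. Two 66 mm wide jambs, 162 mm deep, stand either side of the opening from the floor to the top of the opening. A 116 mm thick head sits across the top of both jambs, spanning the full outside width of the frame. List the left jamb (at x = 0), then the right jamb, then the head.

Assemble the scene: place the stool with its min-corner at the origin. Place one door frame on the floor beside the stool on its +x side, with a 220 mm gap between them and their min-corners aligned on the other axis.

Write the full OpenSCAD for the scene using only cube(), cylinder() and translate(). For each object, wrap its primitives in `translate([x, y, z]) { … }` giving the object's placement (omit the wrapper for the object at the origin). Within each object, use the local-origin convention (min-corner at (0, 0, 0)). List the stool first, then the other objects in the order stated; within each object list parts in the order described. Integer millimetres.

translate([0, 0, 369]) cube([314, 287, 37]);
translate([23, 23, 0]) cylinder(h = 369, r = 23);
translate([291, 23, 0]) cylinder(h = 369, r = 23);
translate([23, 264, 0]) cylinder(h = 369, r = 23);
translate([291, 264, 0]) cylinder(h = 369, r = 23);
translate([534, 0, 0]) {
  cube([66, 162, 2050]);
  translate([842, 0, 0]) cube([66, 162, 2050]);
  translate([0, 0, 2050]) cube([908, 162, 116]);
}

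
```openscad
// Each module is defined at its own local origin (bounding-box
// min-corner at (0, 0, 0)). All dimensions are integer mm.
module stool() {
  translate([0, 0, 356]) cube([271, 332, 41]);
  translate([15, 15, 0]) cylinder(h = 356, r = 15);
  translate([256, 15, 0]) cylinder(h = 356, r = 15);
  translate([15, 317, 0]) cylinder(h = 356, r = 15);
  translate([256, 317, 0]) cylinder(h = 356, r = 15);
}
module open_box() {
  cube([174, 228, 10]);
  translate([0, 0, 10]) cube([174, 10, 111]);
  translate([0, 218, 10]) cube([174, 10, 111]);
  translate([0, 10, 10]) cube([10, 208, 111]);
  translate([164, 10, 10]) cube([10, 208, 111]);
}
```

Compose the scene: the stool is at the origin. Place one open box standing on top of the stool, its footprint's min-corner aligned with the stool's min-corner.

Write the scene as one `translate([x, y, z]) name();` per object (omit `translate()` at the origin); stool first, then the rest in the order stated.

stool();
translate([0, 0, 397]) open_box();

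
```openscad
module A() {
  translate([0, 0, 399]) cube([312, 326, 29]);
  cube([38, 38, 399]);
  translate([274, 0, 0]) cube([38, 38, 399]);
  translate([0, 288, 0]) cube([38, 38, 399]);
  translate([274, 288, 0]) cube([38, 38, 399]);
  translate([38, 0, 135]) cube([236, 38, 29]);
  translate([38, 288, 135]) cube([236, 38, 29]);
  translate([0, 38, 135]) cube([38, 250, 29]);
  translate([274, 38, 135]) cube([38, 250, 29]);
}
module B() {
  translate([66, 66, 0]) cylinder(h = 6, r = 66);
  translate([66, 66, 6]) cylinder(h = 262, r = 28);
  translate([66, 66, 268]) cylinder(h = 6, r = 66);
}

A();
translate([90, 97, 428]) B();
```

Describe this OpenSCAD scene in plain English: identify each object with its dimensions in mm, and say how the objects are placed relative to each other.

A is a simple wooden stool: a rectangular seat 312 mm (x) by 326 mm (y), 29 mm thick, top face at z = 428 mm, on four square legs, each 38×38 mm in cross-section. The legs rest on z = 0, each flush with a corner of the seat. Four stretchers, 38 mm wide and 29 mm tall, connect adjacent legs with their undersides at z = 135 mm, each running between the inner faces of the legs it joins and aligned with the legs' outer faces on the other axis.

B is a spool: two coaxial disc flanges of radius 66 mm and thickness 6 mm, joined by a core cylinder of radius 28 mm and height 262 mm. The lower flange rests on z = 0 and the three cylinders share a vertical axis.

The spool is on top of the stool, centred.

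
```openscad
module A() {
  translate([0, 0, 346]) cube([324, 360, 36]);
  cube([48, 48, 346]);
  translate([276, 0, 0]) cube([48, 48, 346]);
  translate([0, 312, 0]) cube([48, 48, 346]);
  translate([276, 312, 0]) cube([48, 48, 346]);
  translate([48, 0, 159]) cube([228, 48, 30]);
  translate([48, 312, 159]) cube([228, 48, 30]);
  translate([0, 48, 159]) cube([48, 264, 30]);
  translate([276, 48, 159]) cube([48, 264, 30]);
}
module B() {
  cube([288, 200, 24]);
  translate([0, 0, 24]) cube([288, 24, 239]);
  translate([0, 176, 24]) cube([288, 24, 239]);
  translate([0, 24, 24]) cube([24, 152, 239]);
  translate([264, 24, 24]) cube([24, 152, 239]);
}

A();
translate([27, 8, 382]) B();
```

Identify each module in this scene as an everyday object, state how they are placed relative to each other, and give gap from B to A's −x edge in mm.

The open box's min-x is at 27; the stool's min-x is 0; gap = 27 mm.

A is a stool. B is an open box. The open box is on top of the stool. The gap from the open box to the stool's −x edge is 27 mm.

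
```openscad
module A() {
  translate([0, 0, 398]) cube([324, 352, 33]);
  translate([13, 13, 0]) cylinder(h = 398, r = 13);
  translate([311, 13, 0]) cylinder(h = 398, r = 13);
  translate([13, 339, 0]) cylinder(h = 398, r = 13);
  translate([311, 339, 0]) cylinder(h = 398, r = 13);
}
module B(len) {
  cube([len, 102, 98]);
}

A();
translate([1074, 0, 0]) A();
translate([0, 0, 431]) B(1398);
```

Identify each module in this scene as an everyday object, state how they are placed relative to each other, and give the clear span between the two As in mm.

A is a stool. B is a beam. A beam spans the tops of two stools. The clear span between the two stools is 750 mm.

Second stool starts at x = 1074; first ends at x = 324; clear span = 1074 − 324 = 750 mm.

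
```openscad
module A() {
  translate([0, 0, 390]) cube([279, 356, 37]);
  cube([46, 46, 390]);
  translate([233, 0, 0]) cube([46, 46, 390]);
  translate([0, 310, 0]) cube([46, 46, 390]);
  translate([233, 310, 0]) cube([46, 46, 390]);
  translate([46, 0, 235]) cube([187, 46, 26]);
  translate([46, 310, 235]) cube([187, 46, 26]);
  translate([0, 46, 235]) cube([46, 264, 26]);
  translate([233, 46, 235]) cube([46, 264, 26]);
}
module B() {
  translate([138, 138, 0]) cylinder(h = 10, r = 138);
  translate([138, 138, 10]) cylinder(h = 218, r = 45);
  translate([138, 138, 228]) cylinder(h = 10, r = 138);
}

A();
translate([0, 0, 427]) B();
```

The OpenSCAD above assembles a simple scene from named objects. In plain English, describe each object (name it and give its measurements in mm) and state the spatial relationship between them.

A is a four-legged stool. The seat is a 279×356×37 mm slab whose top surface is at z = 427 mm; four square legs, each 46×46 mm in cross-section, run from the floor (z = 0) to the underside of the seat, each flush with a corner of the seat. Four stretchers, 46 mm wide and 26 mm tall, connect adjacent legs with their undersides at z = 235 mm, each running between the inner faces of the legs it joins and aligned with the legs' outer faces on the other axis.

B is a spool: two coaxial disc flanges of radius 138 mm and thickness 10 mm, joined by a core cylinder of radius 45 mm and height 218 mm. The lower flange rests on z = 0 and the three cylinders share a vertical axis.

The spool is on top of the stool.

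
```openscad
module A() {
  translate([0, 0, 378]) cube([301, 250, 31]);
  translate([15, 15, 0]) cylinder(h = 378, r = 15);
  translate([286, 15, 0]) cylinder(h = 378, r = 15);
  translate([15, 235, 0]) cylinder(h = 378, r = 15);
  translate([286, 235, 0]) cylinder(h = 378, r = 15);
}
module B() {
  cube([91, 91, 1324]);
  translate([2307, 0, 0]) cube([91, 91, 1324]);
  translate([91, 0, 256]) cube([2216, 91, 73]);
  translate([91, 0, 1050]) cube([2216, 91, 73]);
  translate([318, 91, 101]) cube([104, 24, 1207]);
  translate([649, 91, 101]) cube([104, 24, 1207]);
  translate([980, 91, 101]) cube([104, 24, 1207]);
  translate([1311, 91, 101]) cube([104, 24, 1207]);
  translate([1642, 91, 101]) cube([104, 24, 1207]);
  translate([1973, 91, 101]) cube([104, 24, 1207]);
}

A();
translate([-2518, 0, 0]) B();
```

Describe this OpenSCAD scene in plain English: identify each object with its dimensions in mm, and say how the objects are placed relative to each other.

A is a four-legged stool. The seat is 301×250 mm, 31 mm thick, top at z = 409 mm. It stands on four round legs, each 30 mm in diameter, from z = 0 to the seat underside, each leg's axis is inset half a diameter from the nearest pair of seat edges (so the leg's bounding box is flush with the corner).

B is a fence section. Two 91×91 mm posts, 1324 mm tall, stand on the floor with a clear span of 2216 mm between their inner faces. Two horizontal rails of 91×73 mm section span the gap between the posts with their undersides at z = 256 mm and z = 1050 mm, flush with the posts' −y face. 6 pickets, each 104 mm wide, 24 mm thick and 1207 mm tall, are fixed to the +y face of the rails with their bottoms at z = 101 mm, evenly spaced across the span with equal gaps (rounded down to the nearest mm) at the −x end and between each pair — any rounding remainder accumulates at the +x end.

The fence section is on the floor beside the stool on its −x side.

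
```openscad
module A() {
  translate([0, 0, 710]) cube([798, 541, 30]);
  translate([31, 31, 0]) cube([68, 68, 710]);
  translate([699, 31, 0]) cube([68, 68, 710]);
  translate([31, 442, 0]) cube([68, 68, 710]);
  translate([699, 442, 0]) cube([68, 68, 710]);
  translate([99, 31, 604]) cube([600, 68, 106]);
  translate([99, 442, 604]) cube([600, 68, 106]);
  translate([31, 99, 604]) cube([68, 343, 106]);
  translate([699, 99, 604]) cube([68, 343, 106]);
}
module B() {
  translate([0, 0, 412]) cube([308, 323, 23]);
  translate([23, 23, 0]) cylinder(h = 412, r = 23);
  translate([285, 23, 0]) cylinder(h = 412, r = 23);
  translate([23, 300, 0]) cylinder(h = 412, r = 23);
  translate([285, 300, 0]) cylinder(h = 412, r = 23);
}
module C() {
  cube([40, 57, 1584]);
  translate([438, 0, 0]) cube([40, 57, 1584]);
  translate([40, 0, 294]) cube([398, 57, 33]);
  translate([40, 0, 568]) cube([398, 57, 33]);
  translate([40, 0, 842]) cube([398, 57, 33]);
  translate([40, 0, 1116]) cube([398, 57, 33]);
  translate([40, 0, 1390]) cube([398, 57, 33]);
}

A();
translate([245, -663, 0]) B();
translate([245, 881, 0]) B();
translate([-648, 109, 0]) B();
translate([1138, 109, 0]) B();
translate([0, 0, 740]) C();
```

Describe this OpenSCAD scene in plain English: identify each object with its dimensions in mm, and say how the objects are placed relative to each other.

A is a table with a 798×541 mm rectangular top, 30 mm thick, top surface at z = 740 mm, supported by four 68×68 mm square legs, each inset 31 mm from the nearest pair of top edges, running from the floor. Four apron rails, 68 mm thick and 106 mm tall, run between adjacent legs with their top edges flush with the underside of the top and their outer faces flush with the legs' outer faces.

B is a four-legged stool. The seat is 308×323 mm, 23 mm thick, top at z = 435 mm. It stands on four round legs, each 46 mm in diameter, from z = 0 to the seat underside, each leg's axis is inset half a diameter from the nearest pair of seat edges (so the leg's bounding box is flush with the corner).

C is a straight ladder. Two 40×57 mm vertical rails, 1584 mm tall, stand 478 mm apart (outside-to-outside) with their front faces coplanar on the −y side. 5 rungs, each 57 mm deep and 33 mm tall, span between the inner faces of the rails, front faces flush with the rails. The lowest rung's underside is at z = 294 mm and rungs are spaced 274 mm apart (underside to underside).

Four stools sit around the table at the −y, +y, −x, +x sides. The ladder is on top of the table.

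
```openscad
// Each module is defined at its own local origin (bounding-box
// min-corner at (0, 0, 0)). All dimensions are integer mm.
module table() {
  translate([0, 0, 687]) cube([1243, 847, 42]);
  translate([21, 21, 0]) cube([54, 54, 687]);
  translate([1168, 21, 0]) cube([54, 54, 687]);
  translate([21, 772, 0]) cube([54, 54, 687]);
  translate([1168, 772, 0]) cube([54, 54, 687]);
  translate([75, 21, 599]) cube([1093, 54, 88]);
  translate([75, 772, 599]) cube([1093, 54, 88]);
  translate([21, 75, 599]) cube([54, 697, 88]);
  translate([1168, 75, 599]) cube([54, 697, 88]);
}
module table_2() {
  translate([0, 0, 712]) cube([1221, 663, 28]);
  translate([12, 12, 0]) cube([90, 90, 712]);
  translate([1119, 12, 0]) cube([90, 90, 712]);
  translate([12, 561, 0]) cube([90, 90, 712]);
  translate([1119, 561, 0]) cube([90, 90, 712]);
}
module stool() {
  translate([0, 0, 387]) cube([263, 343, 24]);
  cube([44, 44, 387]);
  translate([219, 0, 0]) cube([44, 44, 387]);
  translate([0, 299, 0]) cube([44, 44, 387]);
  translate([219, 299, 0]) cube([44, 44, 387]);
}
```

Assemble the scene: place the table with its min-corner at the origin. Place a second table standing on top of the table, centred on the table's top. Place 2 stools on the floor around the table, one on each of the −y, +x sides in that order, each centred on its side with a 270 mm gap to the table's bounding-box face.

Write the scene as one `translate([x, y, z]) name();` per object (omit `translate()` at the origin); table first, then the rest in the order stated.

table();
translate([11, 92, 729]) table_2();
translate([490, -613, 0]) stool();
translate([1513, 252, 0]) stool();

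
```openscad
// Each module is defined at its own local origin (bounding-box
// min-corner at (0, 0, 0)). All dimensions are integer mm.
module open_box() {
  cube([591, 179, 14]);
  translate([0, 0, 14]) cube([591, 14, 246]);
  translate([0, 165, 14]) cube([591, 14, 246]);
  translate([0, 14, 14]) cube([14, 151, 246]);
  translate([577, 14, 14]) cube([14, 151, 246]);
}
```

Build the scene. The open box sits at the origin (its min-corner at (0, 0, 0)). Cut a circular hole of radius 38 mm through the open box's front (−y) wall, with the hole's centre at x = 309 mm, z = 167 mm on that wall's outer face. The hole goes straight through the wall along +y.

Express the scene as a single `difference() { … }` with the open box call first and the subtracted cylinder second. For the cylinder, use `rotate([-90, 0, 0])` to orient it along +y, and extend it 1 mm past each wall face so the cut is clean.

difference() {
  open_box();
  translate([309, -1, 167]) rotate([-90, 0, 0]) cylinder(h = 16, r = 38);
}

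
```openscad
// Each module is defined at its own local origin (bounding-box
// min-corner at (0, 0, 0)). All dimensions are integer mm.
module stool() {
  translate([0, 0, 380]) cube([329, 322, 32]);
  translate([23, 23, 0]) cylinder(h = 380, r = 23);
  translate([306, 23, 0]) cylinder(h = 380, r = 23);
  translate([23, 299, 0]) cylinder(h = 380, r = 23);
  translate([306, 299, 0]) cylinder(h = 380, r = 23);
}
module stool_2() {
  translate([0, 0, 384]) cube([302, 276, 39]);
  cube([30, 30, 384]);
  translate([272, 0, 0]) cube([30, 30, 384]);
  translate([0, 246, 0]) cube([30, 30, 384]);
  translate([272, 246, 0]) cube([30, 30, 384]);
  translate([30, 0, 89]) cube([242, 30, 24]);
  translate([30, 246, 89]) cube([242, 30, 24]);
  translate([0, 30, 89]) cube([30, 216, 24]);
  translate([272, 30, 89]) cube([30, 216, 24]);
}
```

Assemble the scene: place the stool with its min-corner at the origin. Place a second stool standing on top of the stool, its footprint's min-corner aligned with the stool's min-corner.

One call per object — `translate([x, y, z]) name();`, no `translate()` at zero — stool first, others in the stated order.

stool();
translate([0, 0, 412]) stool_2();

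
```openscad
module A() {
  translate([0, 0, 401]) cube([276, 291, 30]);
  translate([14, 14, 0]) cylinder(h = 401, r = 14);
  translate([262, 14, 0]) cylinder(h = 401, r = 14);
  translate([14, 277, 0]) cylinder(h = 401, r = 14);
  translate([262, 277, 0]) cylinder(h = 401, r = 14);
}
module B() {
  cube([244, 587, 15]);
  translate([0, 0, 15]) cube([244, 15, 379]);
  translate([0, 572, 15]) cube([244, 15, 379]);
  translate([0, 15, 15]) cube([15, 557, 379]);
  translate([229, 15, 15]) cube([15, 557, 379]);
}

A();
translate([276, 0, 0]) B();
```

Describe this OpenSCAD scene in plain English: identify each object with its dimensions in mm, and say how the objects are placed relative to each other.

A is a simple wooden stool: a rectangular seat 276 mm (x) by 291 mm (y), 30 mm thick, top face at z = 431 mm, on four round legs, each 28 mm in diameter. The legs rest on z = 0, each leg's axis is inset half a diameter from the nearest pair of seat edges (so the leg's bounding box is flush with the corner).

B is an open-topped rectangular box: outside dimensions 244×587×394 mm, with a uniform wall and base thickness of 15 mm. The base is a full 244×587 slab on the floor; four walls sit on top of the base. The front and back walls (the −y and +y sides) span the full width; the two side walls fit between them.

The open box is against the stool's +x side, with their −y faces flush.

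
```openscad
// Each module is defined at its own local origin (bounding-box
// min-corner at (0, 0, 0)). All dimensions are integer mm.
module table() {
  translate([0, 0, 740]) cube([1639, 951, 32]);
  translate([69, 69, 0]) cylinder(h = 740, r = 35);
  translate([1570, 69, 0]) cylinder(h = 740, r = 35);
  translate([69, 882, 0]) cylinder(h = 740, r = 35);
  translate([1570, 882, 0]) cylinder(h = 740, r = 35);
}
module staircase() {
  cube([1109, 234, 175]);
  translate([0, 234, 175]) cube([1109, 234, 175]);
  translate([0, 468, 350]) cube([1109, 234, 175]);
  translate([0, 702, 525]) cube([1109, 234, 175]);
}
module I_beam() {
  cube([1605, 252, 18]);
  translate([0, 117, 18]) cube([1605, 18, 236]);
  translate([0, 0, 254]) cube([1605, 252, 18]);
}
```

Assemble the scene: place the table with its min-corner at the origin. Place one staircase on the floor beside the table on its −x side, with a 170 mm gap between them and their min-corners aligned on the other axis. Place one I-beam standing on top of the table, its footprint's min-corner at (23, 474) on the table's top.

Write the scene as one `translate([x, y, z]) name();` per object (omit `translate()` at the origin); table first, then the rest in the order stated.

table();
translate([-1279, 0, 0]) staircase();
translate([23, 474, 772]) I_beam();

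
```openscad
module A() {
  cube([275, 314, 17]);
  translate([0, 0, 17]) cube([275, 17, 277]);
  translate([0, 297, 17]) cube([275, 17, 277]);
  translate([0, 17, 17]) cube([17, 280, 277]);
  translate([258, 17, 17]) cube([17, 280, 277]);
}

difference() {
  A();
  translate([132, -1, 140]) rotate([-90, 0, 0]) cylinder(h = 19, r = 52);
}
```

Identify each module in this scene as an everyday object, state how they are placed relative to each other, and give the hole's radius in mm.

A is an open box. The open box has a circular hole through its front wall. The hole's radius is 52 mm.

The subtracted cylinder has r = 52 mm.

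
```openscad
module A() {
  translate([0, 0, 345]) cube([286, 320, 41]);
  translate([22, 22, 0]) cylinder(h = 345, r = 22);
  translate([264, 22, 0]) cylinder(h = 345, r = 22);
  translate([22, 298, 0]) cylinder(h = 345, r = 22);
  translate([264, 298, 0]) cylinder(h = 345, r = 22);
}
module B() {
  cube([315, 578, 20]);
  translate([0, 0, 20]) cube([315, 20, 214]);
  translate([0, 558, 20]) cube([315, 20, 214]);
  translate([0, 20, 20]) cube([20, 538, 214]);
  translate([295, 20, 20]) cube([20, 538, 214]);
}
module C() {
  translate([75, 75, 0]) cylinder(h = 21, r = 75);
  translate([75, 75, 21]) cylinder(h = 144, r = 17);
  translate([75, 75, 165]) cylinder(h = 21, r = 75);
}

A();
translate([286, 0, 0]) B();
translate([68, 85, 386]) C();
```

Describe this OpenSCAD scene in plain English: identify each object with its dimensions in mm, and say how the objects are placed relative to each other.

A is a four-legged stool. The seat is 286×320 mm, 41 mm thick, top at z = 386 mm. It stands on four round legs, each 44 mm in diameter, from z = 0 to the seat underside, each leg's axis is inset half a diameter from the nearest pair of seat edges (so the leg's bounding box is flush with the corner).

B is an open storage box with external size 315×578×234 mm and wall thickness 20 mm (the base is also 20 mm thick). The base covers the whole footprint; the four walls stand on the base, with the y-facing walls full-width and the x-facing walls fitting between their inner faces.

C is a spool: two coaxial disc flanges of radius 75 mm and thickness 21 mm, joined by a core cylinder of radius 17 mm and height 144 mm. The lower flange rests on z = 0 and the three cylinders share a vertical axis.

The open box is against the stool's +x side, with their −y faces flush. The spool is on top of the stool, centred.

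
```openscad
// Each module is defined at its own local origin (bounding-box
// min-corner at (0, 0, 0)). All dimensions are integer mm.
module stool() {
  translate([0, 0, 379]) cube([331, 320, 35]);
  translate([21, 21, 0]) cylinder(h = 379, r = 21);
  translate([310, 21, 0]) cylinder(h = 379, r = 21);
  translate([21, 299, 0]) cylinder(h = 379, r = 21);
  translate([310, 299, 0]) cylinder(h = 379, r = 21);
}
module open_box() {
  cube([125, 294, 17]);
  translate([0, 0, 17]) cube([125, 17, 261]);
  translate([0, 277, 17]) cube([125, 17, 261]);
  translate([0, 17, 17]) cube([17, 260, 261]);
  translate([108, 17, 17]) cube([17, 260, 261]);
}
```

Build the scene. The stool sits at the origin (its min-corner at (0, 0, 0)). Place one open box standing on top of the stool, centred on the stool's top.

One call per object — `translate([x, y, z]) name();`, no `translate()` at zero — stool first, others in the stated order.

stool();
translate([103, 13, 414]) open_box();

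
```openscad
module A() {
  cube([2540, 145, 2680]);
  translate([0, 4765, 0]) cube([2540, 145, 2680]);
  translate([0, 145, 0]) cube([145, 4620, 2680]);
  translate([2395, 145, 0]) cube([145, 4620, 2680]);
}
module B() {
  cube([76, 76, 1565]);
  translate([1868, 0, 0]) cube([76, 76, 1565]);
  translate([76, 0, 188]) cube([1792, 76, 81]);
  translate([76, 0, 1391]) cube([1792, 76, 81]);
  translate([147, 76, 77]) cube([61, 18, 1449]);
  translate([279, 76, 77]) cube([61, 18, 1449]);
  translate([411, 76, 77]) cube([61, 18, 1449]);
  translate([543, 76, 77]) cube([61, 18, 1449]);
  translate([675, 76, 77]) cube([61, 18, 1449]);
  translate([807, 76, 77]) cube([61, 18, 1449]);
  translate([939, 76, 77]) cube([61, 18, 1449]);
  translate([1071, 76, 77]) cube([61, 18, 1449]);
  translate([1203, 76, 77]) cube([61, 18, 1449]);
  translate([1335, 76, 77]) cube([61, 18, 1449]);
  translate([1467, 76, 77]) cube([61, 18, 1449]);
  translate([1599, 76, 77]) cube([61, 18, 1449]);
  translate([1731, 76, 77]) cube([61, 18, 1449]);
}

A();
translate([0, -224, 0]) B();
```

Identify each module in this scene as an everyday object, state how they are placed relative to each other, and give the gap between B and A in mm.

A is a house frame. B is a fence section. The fence section is on the floor beside the house frame on its −y side. The gap between the fence section and the house frame is 130 mm.

The fence section's nearest face is 130 mm from the house frame's −y face.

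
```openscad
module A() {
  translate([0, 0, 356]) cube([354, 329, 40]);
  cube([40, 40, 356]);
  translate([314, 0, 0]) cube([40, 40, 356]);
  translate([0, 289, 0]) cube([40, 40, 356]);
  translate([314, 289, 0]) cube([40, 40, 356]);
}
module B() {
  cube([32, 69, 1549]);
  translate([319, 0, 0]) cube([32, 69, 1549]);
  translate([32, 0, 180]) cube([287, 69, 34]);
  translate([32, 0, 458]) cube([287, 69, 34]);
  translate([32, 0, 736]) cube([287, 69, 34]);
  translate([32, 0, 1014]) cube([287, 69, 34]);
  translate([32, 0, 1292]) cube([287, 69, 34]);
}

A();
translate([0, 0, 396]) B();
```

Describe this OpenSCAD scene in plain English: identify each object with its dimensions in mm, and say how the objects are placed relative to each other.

A is a four-legged stool. The seat is 354×329 mm, 40 mm thick, top at z = 396 mm. It stands on four square legs, each 40×40 mm in cross-section, from z = 0 to the seat underside, each flush with a corner of the seat.

B is a wooden ladder with two side rails of 32×69 mm section and 1549 mm height, set 351 mm apart overall. Between them run 5 rectangular rungs (69 mm deep, 34 mm thick), front faces flush with the rails' −y face. The bottom of the first rung is 180 mm above the floor and each subsequent rung is 278 mm higher than the one below.

The ladder is on top of the stool.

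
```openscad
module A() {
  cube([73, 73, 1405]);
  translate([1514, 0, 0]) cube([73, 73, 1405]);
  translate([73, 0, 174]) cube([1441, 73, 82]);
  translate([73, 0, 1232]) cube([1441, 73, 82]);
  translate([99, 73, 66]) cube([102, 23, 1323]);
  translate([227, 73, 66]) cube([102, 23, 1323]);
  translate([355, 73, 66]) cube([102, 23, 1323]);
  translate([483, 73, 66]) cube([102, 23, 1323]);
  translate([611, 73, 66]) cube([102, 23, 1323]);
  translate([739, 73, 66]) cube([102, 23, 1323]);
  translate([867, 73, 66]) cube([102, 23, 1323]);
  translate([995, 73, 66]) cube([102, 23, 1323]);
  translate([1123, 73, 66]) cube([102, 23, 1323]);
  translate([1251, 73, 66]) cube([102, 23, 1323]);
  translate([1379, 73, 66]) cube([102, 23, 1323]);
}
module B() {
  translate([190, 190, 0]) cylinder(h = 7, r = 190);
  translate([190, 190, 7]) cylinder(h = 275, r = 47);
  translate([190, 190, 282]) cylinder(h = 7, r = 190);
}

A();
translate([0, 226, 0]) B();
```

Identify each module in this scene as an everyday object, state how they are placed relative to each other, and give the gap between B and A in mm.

A is a fence section. B is a spool. The spool is on the floor beside the fence section on its +y side. The gap between the spool and the fence section is 130 mm.

The spool's nearest face is 130 mm from the fence section's +y face.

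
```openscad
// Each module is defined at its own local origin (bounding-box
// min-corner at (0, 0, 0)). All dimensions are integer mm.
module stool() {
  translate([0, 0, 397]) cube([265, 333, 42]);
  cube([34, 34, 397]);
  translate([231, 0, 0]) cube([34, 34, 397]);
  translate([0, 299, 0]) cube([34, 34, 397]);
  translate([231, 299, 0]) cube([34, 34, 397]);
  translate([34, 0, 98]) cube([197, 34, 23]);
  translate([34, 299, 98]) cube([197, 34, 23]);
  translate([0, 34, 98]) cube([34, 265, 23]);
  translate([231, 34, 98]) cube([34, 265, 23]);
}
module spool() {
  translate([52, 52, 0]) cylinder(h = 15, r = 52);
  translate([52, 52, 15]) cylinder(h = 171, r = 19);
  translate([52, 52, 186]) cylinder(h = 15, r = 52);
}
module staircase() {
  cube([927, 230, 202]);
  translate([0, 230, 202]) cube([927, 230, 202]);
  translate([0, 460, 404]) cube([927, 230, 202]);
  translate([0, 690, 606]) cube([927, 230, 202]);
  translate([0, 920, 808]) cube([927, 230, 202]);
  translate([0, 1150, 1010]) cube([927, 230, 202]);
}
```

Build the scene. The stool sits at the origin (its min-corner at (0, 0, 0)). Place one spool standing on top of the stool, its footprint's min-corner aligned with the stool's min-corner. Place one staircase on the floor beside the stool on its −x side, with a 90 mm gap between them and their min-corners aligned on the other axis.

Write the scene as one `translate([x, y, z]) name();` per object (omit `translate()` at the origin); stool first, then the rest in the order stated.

stool();
translate([0, 0, 439]) spool();
translate([-1017, 0, 0]) staircase();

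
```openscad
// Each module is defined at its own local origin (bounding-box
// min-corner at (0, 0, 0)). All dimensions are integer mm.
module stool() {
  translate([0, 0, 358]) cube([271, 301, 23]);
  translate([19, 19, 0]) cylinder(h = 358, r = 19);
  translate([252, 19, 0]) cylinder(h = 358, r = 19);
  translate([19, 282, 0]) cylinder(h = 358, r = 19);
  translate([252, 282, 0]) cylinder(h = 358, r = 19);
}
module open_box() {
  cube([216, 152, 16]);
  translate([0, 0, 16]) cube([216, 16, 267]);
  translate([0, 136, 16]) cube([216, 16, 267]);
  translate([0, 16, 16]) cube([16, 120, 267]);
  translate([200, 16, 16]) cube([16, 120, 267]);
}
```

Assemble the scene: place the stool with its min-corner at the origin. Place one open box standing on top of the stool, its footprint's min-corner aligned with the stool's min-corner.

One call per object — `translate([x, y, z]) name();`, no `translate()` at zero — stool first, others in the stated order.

stool();
translate([0, 0, 381]) open_box();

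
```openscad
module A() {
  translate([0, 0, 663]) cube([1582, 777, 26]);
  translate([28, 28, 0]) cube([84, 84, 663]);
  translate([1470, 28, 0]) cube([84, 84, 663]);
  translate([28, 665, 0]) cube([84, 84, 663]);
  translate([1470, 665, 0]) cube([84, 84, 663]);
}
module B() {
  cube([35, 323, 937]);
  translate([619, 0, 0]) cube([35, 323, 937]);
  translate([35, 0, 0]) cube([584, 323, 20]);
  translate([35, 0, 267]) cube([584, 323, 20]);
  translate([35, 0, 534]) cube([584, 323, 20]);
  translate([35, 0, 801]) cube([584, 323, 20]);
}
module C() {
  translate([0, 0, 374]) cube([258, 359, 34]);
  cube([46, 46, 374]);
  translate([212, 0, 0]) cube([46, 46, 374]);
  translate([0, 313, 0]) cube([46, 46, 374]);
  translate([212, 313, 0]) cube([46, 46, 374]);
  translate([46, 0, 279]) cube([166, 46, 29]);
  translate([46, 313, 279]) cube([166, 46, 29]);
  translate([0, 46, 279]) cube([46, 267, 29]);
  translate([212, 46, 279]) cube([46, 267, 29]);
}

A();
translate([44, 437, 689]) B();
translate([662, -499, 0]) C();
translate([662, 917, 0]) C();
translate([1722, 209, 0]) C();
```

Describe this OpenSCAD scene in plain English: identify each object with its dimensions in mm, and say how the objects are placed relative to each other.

A is a rectangular dining table. The top is 1582×777×26 mm with its upper surface at z = 689 mm. It stands on four 84×84 mm square legs, each inset 28 mm from the nearest pair of top edges, running from the floor to the underside of the top.

B is a bookshelf 654 mm wide overall, 323 mm deep and 937 mm tall. The two sides are 35 mm thick vertical panels. 4 horizontal shelves of 20 mm thickness span between the inner faces of the sides; the lowest shelf sits on the floor and shelves are stacked with a clear vertical gap of 247 mm between each pair.

C is a four-legged stool. The seat is 258×359 mm, 34 mm thick, top at z = 408 mm. It stands on four square legs, each 46×46 mm in cross-section, from z = 0 to the seat underside, each flush with a corner of the seat. Four stretchers, 46 mm wide and 29 mm tall, connect adjacent legs with their undersides at z = 279 mm, each running between the inner faces of the legs it joins and aligned with the legs' outer faces on the other axis.

The bookshelf is on top of the table. Three stools sit around the table at the −y, +y, +x sides.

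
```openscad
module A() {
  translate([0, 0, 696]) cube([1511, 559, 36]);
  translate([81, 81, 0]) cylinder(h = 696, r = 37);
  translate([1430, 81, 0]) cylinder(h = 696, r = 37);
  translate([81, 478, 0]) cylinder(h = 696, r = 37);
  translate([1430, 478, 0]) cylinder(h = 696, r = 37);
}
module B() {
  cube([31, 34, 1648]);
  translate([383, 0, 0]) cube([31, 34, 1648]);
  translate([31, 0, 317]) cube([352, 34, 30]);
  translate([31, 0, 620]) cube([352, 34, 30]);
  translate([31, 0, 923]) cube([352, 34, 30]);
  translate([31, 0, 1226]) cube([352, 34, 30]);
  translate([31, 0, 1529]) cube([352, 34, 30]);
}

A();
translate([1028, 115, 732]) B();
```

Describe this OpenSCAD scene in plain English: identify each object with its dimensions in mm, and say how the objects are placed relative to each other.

A is a table: top 1511 mm (x) × 559 mm (y), 36 mm thick, upper face at z = 732 mm, on four round legs of 74 mm diameter, each leg's bounding box inset 44 mm from the nearest pair of top edges, running from z = 0 to the bottom of the top.

B is a straight ladder. Two 31×34 mm vertical rails, 1648 mm tall, stand 414 mm apart (outside-to-outside) with their front faces coplanar on the −y side. 5 rungs, each 34 mm deep and 30 mm tall, span between the inner faces of the rails, front faces flush with the rails. The lowest rung's underside is at z = 317 mm and rungs are spaced 303 mm apart (underside to underside).

The ladder is on top of the table.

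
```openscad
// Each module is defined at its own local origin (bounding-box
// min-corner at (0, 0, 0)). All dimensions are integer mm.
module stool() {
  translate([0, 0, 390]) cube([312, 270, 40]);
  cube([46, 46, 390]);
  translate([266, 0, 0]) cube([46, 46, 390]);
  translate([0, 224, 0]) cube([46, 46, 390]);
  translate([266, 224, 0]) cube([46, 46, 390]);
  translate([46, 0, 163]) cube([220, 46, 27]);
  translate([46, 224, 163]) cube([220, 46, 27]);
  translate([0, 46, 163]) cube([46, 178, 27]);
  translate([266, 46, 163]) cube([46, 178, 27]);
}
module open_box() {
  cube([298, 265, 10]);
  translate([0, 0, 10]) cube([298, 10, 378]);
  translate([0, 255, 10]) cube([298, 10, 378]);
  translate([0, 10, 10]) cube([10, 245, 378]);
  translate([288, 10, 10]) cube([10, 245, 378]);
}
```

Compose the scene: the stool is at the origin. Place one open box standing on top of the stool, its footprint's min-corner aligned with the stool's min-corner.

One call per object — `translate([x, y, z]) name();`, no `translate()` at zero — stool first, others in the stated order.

stool();
translate([0, 0, 430]) open_box();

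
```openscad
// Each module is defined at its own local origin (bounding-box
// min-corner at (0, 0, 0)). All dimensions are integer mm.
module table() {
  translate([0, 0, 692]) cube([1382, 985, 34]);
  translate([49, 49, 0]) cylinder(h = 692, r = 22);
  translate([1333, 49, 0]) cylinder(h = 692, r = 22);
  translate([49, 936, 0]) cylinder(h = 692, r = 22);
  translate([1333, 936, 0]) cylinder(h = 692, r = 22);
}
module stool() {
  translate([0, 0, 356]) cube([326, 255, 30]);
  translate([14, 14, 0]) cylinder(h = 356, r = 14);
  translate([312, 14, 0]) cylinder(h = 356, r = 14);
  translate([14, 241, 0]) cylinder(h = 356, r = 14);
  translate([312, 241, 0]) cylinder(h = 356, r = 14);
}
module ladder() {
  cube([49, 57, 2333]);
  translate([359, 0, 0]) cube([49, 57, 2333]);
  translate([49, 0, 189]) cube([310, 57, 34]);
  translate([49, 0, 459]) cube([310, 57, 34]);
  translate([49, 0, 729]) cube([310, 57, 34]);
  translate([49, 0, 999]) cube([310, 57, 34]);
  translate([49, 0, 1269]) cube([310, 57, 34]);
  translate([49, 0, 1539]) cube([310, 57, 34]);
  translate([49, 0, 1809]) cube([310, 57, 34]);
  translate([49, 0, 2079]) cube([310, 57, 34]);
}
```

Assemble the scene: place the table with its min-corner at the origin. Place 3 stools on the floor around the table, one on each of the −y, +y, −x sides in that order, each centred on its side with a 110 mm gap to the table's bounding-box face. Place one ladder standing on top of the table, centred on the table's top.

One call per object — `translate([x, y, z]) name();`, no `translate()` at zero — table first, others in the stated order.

table();
translate([528, -365, 0]) stool();
translate([528, 1095, 0]) stool();
translate([-436, 365, 0]) stool();
translate([487, 464, 726]) ladder();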